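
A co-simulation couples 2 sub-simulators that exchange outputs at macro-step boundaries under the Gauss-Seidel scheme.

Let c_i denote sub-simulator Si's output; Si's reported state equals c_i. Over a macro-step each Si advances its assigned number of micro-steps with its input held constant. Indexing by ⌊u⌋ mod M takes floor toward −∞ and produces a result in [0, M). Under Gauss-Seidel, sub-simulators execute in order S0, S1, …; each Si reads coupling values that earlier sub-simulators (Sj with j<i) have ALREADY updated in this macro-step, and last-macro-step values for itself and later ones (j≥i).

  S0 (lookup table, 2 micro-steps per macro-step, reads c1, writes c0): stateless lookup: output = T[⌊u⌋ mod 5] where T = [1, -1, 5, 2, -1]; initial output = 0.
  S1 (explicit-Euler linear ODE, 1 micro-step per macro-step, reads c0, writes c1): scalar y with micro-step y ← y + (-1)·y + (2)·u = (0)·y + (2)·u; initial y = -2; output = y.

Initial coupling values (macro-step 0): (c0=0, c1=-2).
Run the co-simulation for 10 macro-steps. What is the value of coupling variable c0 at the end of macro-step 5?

macro 1: S0 reads c1=-2 → after 2×micro: 2; S1 reads c0=2 → after 1×micro: 4 ⇒ (c0=2, c1=4)
macro 2: S0 reads c1=4 → after 2×micro: -1; S1 reads c0=-1 → after 1×micro: -2 ⇒ (c0=-1, c1=-2)
macro 3: S0 reads c1=-2 → after 2×micro: 2; S1 reads c0=2 → after 1×micro: 4 ⇒ (c0=2, c1=4)
macro 4: S0 reads c1=4 → after 2×micro: -1; S1 reads c0=-1 → after 1×micro: -2 ⇒ (c0=-1, c1=-2)
macro 5: S0 reads c1=-2 → after 2×micro: 2; S1 reads c0=2 → after 1×micro: 4 ⇒ (c0=2, c1=4)
macro 6: S0 reads c1=4 → after 2×micro: -1; S1 reads c0=-1 → after 1×micro: -2 ⇒ (c0=-1, c1=-2)
macro 7: S0 reads c1=-2 → after 2×micro: 2; S1 reads c0=2 → after 1×micro: 4 ⇒ (c0=2, c1=4)
macro 8: S0 reads c1=4 → after 2×micro: -1; S1 reads c0=-1 → after 1×micro: -2 ⇒ (c0=-1, c1=-2)
macro 9: S0 reads c1=-2 → after 2×micro: 2; S1 reads c0=2 → after 1×micro: 4 ⇒ (c0=2, c1=4)
macro 10: S0 reads c1=4 → after 2×micro: -1; S1 reads c0=-1 → after 1×micro: -2 ⇒ (c0=-1, c1=-2)

c0 at macro-step 5 = 2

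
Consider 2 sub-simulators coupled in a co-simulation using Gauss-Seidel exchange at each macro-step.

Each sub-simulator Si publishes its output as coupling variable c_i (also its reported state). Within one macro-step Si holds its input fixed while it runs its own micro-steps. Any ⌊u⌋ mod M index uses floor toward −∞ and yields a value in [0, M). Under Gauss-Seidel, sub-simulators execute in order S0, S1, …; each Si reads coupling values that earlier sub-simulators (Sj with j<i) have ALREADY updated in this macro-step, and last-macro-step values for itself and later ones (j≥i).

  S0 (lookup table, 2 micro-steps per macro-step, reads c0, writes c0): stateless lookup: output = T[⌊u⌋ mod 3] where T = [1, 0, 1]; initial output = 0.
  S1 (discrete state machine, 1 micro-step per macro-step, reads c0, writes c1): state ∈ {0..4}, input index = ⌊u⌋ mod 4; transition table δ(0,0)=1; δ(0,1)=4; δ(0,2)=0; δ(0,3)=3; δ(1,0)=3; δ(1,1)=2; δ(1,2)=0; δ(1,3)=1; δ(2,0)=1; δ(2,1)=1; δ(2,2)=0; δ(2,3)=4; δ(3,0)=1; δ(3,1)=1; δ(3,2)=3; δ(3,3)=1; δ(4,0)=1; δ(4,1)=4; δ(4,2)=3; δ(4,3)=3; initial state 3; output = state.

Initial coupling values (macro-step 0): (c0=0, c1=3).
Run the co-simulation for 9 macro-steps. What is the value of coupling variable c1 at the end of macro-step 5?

c1 at macro-step 5 = 1

macro 1: S0 reads c0=0 → after 2×micro: 1; S1 reads c0=1 → after 1×micro: 1 ⇒ (c0=1, c1=1)
macro 2: S0 reads c0=1 → after 2×micro: 0; S1 reads c0=0 → after 1×micro: 3 ⇒ (c0=0, c1=3)
macro 3: S0 reads c0=0 → after 2×micro: 1; S1 reads c0=1 → after 1×micro: 1 ⇒ (c0=1, c1=1)
macro 4: S0 reads c0=1 → after 2×micro: 0; S1 reads c0=0 → after 1×micro: 3 ⇒ (c0=0, c1=3)
macro 5: S0 reads c0=0 → after 2×micro: 1; S1 reads c0=1 → after 1×micro: 1 ⇒ (c0=1, c1=1)
macro 6: S0 reads c0=1 → after 2×micro: 0; S1 reads c0=0 → after 1×micro: 3 ⇒ (c0=0, c1=3)
macro 7: S0 reads c0=0 → after 2×micro: 1; S1 reads c0=1 → after 1×micro: 1 ⇒ (c0=1, c1=1)
macro 8: S0 reads c0=1 → after 2×micro: 0; S1 reads c0=0 → after 1×micro: 3 ⇒ (c0=0, c1=3)
macro 9: S0 reads c0=0 → after 2×micro: 1; S1 reads c0=1 → after 1×micro: 1 ⇒ (c0=1, c1=1)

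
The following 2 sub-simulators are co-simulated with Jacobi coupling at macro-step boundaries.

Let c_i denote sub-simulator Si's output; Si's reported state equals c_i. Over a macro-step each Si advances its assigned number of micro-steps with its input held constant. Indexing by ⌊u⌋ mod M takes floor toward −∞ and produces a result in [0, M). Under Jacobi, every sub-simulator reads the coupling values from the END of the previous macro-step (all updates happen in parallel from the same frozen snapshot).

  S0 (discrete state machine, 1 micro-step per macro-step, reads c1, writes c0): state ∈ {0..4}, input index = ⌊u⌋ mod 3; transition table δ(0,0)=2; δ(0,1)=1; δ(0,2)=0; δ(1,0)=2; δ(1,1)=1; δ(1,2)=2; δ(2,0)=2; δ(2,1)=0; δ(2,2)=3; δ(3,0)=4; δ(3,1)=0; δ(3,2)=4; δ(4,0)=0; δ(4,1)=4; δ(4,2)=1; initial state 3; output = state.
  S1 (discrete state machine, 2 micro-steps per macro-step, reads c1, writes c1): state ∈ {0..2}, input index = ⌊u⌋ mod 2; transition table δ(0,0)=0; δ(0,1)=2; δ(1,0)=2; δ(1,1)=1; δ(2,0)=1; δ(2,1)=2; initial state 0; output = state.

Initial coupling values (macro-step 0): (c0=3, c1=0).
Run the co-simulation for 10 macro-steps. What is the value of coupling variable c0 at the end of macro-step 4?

macro 1: S0 reads c1=0 → after 1×micro: 4; S1 reads c1=0 → after 2×micro: 0 ⇒ (c0=4, c1=0)
macro 2: S0 reads c1=0 → after 1×micro: 0; S1 reads c1=0 → after 2×micro: 0 ⇒ (c0=0, c1=0)
macro 3: S0 reads c1=0 → after 1×micro: 2; S1 reads c1=0 → after 2×micro: 0 ⇒ (c0=2, c1=0)
macro 4: S0 reads c1=0 → after 1×micro: 2; S1 reads c1=0 → after 2×micro: 0 ⇒ (c0=2, c1=0)
macro 5: S0 reads c1=0 → after 1×micro: 2; S1 reads c1=0 → after 2×micro: 0 ⇒ (c0=2, c1=0)
macro 6: S0 reads c1=0 → after 1×micro: 2; S1 reads c1=0 → after 2×micro: 0 ⇒ (c0=2, c1=0)
macro 7: S0 reads c1=0 → after 1×micro: 2; S1 reads c1=0 → after 2×micro: 0 ⇒ (c0=2, c1=0)
macro 8: S0 reads c1=0 → after 1×micro: 2; S1 reads c1=0 → after 2×micro: 0 ⇒ (c0=2, c1=0)
macro 9: S0 reads c1=0 → after 1×micro: 2; S1 reads c1=0 → after 2×micro: 0 ⇒ (c0=2, c1=0)
macro 10: S0 reads c1=0 → after 1×micro: 2; S1 reads c1=0 → after 2×micro: 0 ⇒ (c0=2, c1=0)

c0 at macro-step 4 = 2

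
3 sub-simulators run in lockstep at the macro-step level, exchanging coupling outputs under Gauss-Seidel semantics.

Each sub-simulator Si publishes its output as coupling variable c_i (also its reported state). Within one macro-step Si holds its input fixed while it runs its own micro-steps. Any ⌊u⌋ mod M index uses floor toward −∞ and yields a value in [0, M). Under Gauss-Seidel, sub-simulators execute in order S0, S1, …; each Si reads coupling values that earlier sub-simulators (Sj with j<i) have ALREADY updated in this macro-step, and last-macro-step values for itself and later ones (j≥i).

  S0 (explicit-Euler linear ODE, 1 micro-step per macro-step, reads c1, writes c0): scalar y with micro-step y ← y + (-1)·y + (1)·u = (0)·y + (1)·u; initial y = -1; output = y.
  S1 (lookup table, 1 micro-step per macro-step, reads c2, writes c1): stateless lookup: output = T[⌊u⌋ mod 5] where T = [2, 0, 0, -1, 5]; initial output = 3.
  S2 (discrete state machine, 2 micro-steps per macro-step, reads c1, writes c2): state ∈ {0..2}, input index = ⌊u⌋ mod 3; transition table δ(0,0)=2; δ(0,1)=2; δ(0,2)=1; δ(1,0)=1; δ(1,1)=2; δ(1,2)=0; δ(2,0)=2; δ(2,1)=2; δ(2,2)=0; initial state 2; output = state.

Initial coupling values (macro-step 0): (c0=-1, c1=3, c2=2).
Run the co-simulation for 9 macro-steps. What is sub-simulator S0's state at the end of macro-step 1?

macro 1: S0 reads c1=3 → after 1×micro: 3; S1 reads c2=2 → after 1×micro: 0; S2 reads c1=0 → after 2×micro: 2 ⇒ (c0=3, c1=0, c2=2)
macro 2: S0 reads c1=0 → after 1×micro: 0; S1 reads c2=2 → after 1×micro: 0; S2 reads c1=0 → after 2×micro: 2 ⇒ (c0=0, c1=0, c2=2)
macro 3: S0 reads c1=0 → after 1×micro: 0; S1 reads c2=2 → after 1×micro: 0; S2 reads c1=0 → after 2×micro: 2 ⇒ (c0=0, c1=0, c2=2)
macro 4: S0 reads c1=0 → after 1×micro: 0; S1 reads c2=2 → after 1×micro: 0; S2 reads c1=0 → after 2×micro: 2 ⇒ (c0=0, c1=0, c2=2)
macro 5: S0 reads c1=0 → after 1×micro: 0; S1 reads c2=2 → after 1×micro: 0; S2 reads c1=0 → after 2×micro: 2 ⇒ (c0=0, c1=0, c2=2)
macro 6: S0 reads c1=0 → after 1×micro: 0; S1 reads c2=2 → after 1×micro: 0; S2 reads c1=0 → after 2×micro: 2 ⇒ (c0=0, c1=0, c2=2)
macro 7: S0 reads c1=0 → after 1×micro: 0; S1 reads c2=2 → after 1×micro: 0; S2 reads c1=0 → after 2×micro: 2 ⇒ (c0=0, c1=0, c2=2)
macro 8: S0 reads c1=0 → after 1×micro: 0; S1 reads c2=2 → after 1×micro: 0; S2 reads c1=0 → after 2×micro: 2 ⇒ (c0=0, c1=0, c2=2)
macro 9: S0 reads c1=0 → after 1×micro: 0; S1 reads c2=2 → after 1×micro: 0; S2 reads c1=0 → after 2×micro: 2 ⇒ (c0=0, c1=0, c2=2)

S0 state at macro-step 1 = 3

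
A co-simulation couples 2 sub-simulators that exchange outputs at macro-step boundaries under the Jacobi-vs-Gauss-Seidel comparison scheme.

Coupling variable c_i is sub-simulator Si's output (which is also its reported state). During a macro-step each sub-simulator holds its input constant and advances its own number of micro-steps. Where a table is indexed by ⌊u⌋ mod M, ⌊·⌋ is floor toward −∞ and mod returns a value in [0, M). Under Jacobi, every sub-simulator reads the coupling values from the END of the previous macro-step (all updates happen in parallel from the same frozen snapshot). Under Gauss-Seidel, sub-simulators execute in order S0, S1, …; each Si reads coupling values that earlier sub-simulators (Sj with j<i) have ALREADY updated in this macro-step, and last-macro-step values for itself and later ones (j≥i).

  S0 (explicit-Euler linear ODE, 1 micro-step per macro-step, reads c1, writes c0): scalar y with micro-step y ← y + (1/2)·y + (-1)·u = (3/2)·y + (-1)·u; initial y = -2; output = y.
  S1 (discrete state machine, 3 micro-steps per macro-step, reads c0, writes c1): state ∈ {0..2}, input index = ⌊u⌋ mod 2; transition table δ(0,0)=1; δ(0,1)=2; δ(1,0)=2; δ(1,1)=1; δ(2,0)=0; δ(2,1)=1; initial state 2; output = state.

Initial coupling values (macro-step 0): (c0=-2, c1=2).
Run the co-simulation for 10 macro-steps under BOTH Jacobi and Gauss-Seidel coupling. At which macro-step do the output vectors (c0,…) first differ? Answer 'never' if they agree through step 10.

first divergence at macro-step: 1

[Jacobi] macro 1: S0 reads c1=2 → after 1×micro: -5; S1 reads c0=-2 → after 3×micro: 2 ⇒ (c0=-5, c1=2)
[Jacobi] macro 2: S0 reads c1=2 → after 1×micro: -19/2; S1 reads c0=-5 → after 3×micro: 1 ⇒ (c0=-19/2, c1=1)
[Jacobi] macro 3: S0 reads c1=1 → after 1×micro: -61/4; S1 reads c0=-19/2 → after 3×micro: 1 ⇒ (c0=-61/4, c1=1)
[Jacobi] macro 4: S0 reads c1=1 → after 1×micro: -191/8; S1 reads c0=-61/4 → after 3×micro: 1 ⇒ (c0=-191/8, c1=1)
[Jacobi] macro 5: S0 reads c1=1 → after 1×micro: -589/16; S1 reads c0=-191/8 → after 3×micro: 1 ⇒ (c0=-589/16, c1=1)
[Jacobi] macro 6: S0 reads c1=1 → after 1×micro: -1799/32; S1 reads c0=-589/16 → after 3×micro: 1 ⇒ (c0=-1799/32, c1=1)
[Jacobi] macro 7: S0 reads c1=1 → after 1×micro: -5461/64; S1 reads c0=-1799/32 → after 3×micro: 1 ⇒ (c0=-5461/64, c1=1)
[Jacobi] macro 8: S0 reads c1=1 → after 1×micro: -16511/128; S1 reads c0=-5461/64 → after 3×micro: 1 ⇒ (c0=-16511/128, c1=1)
[Jacobi] macro 9: S0 reads c1=1 → after 1×micro: -49789/256; S1 reads c0=-16511/128 → after 3×micro: 1 ⇒ (c0=-49789/256, c1=1)
[Jacobi] macro 10: S0 reads c1=1 → after 1×micro: -149879/512; S1 reads c0=-49789/256 → after 3×micro: 1 ⇒ (c0=-149879/512, c1=1)
[Gauss-Seidel] macro 1: S0 reads c1=2 → after 1×micro: -5; S1 reads c0=-5 → after 3×micro: 1 ⇒ (c0=-5, c1=1)
[Gauss-Seidel] macro 2: S0 reads c1=1 → after 1×micro: -17/2; S1 reads c0=-17/2 → after 3×micro: 1 ⇒ (c0=-17/2, c1=1)
[Gauss-Seidel] macro 3: S0 reads c1=1 → after 1×micro: -55/4; S1 reads c0=-55/4 → after 3×micro: 1 ⇒ (c0=-55/4, c1=1)
[Gauss-Seidel] macro 4: S0 reads c1=1 → after 1×micro: -173/8; S1 reads c0=-173/8 → after 3×micro: 1 ⇒ (c0=-173/8, c1=1)
[Gauss-Seidel] macro 5: S0 reads c1=1 → after 1×micro: -535/16; S1 reads c0=-535/16 → after 3×micro: 1 ⇒ (c0=-535/16, c1=1)
[Gauss-Seidel] macro 6: S0 reads c1=1 → after 1×micro: -1637/32; S1 reads c0=-1637/32 → after 3×micro: 1 ⇒ (c0=-1637/32, c1=1)
[Gauss-Seidel] macro 7: S0 reads c1=1 → after 1×micro: -4975/64; S1 reads c0=-4975/64 → after 3×micro: 1 ⇒ (c0=-4975/64, c1=1)
[Gauss-Seidel] macro 8: S0 reads c1=1 → after 1×micro: -15053/128; S1 reads c0=-15053/128 → after 3×micro: 1 ⇒ (c0=-15053/128, c1=1)
[Gauss-Seidel] macro 9: S0 reads c1=1 → after 1×micro: -45415/256; S1 reads c0=-45415/256 → after 3×micro: 1 ⇒ (c0=-45415/256, c1=1)
[Gauss-Seidel] macro 10: S0 reads c1=1 → after 1×micro: -136757/512; S1 reads c0=-136757/512 → after 3×micro: 1 ⇒ (c0=-136757/512, c1=1)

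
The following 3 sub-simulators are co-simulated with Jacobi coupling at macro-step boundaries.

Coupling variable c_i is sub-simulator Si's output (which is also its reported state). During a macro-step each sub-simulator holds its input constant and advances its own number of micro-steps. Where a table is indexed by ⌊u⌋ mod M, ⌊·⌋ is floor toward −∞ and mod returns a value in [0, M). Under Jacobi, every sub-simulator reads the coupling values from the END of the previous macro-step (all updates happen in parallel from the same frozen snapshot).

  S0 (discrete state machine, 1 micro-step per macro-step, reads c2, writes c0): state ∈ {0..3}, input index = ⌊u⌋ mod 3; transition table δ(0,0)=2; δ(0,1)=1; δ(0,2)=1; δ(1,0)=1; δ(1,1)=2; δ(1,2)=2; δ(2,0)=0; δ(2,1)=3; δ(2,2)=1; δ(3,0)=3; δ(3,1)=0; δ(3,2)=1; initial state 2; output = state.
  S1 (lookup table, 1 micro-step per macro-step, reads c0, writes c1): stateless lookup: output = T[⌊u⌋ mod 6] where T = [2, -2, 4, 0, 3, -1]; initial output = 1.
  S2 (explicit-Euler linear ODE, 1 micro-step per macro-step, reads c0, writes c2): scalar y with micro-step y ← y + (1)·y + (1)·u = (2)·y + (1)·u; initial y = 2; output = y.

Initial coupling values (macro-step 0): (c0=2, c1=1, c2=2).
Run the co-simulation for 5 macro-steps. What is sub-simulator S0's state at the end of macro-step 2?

S0 state at macro-step 2 = 1

macro 1: S0 reads c2=2 → after 1×micro: 1; S1 reads c0=2 → after 1×micro: 4; S2 reads c0=2 → after 1×micro: 6 ⇒ (c0=1, c1=4, c2=6)
macro 2: S0 reads c2=6 → after 1×micro: 1; S1 reads c0=1 → after 1×micro: -2; S2 reads c0=1 → after 1×micro: 13 ⇒ (c0=1, c1=-2, c2=13)
macro 3: S0 reads c2=13 → after 1×micro: 2; S1 reads c0=1 → after 1×micro: -2; S2 reads c0=1 → after 1×micro: 27 ⇒ (c0=2, c1=-2, c2=27)
macro 4: S0 reads c2=27 → after 1×micro: 0; S1 reads c0=2 → after 1×micro: 4; S2 reads c0=2 → after 1×micro: 56 ⇒ (c0=0, c1=4, c2=56)
macro 5: S0 reads c2=56 → after 1×micro: 1; S1 reads c0=0 → after 1×micro: 2; S2 reads c0=0 → after 1×micro: 112 ⇒ (c0=1, c1=2, c2=112)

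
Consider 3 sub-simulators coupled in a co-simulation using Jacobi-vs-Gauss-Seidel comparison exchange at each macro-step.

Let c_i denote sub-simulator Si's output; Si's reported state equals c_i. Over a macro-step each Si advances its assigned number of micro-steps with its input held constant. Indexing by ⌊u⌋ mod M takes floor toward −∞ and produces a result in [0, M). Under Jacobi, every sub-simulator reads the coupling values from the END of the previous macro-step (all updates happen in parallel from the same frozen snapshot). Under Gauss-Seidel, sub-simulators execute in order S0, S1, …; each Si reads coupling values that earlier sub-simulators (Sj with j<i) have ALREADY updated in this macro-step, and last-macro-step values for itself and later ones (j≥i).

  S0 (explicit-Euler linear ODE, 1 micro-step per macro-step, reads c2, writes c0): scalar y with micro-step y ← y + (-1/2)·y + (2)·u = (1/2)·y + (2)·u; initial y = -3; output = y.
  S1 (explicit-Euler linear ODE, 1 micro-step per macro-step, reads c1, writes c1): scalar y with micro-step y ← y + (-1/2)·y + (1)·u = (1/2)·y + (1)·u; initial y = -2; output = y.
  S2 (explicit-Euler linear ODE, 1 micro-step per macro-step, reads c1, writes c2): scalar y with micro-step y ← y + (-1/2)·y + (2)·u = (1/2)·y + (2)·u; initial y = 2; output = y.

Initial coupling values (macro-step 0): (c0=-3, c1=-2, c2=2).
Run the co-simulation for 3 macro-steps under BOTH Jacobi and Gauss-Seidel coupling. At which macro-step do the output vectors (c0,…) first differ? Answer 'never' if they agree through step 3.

[Jacobi] macro 1: S0 reads c2=2 → after 1×micro: 5/2; S1 reads c1=-2 → after 1×micro: -3; S2 reads c1=-2 → after 1×micro: -3 ⇒ (c0=5/2, c1=-3, c2=-3)
[Jacobi] macro 2: S0 reads c2=-3 → after 1×micro: -19/4; S1 reads c1=-3 → after 1×micro: -9/2; S2 reads c1=-3 → after 1×micro: -15/2 ⇒ (c0=-19/4, c1=-9/2, c2=-15/2)
[Jacobi] macro 3: S0 reads c2=-15/2 → after 1×micro: -139/8; S1 reads c1=-9/2 → after 1×micro: -27/4; S2 reads c1=-9/2 → after 1×micro: -51/4 ⇒ (c0=-139/8, c1=-27/4, c2=-51/4)
[Gauss-Seidel] macro 1: S0 reads c2=2 → after 1×micro: 5/2; S1 reads c1=-2 → after 1×micro: -3; S2 reads c1=-3 → after 1×micro: -5 ⇒ (c0=5/2, c1=-3, c2=-5)
[Gauss-Seidel] macro 2: S0 reads c2=-5 → after 1×micro: -35/4; S1 reads c1=-3 → after 1×micro: -9/2; S2 reads c1=-9/2 → after 1×micro: -23/2 ⇒ (c0=-35/4, c1=-9/2, c2=-23/2)
[Gauss-Seidel] macro 3: S0 reads c2=-23/2 → after 1×micro: -219/8; S1 reads c1=-9/2 → after 1×micro: -27/4; S2 reads c1=-27/4 → after 1×micro: -77/4 ⇒ (c0=-219/8, c1=-27/4, c2=-77/4)

first divergence at macro-step: 1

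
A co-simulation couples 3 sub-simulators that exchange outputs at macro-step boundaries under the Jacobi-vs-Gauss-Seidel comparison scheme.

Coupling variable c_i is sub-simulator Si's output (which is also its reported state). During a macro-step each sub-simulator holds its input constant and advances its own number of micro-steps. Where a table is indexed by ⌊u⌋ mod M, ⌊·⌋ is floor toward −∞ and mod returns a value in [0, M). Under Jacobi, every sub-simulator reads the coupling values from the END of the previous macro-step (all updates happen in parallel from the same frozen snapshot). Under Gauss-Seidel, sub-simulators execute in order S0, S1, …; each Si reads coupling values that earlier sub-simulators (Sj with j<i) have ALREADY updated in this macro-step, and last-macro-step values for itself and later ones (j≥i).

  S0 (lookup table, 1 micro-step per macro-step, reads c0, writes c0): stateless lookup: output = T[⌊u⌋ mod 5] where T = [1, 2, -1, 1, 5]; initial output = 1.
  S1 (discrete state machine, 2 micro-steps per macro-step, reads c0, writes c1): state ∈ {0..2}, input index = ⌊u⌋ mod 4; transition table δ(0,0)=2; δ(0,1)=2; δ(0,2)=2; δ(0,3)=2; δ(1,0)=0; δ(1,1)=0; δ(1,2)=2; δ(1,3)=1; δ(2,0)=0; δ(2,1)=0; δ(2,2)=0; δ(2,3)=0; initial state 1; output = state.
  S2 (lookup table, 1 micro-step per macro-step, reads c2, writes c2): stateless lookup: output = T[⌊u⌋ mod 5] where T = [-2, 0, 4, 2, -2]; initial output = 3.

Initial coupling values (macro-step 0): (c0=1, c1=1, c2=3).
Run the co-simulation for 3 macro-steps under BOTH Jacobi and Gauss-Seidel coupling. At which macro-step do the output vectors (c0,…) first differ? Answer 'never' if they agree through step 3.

[Jacobi] macro 1: S0 reads c0=1 → after 1×micro: 2; S1 reads c0=1 → after 2×micro: 2; S2 reads c2=3 → after 1×micro: 2 ⇒ (c0=2, c1=2, c2=2)
[Jacobi] macro 2: S0 reads c0=2 → after 1×micro: -1; S1 reads c0=2 → after 2×micro: 2; S2 reads c2=2 → after 1×micro: 4 ⇒ (c0=-1, c1=2, c2=4)
[Jacobi] macro 3: S0 reads c0=-1 → after 1×micro: 5; S1 reads c0=-1 → after 2×micro: 2; S2 reads c2=4 → after 1×micro: -2 ⇒ (c0=5, c1=2, c2=-2)
[Gauss-Seidel] macro 1: S0 reads c0=1 → after 1×micro: 2; S1 reads c0=2 → after 2×micro: 0; S2 reads c2=3 → after 1×micro: 2 ⇒ (c0=2, c1=0, c2=2)
[Gauss-Seidel] macro 2: S0 reads c0=2 → after 1×micro: -1; S1 reads c0=-1 → after 2×micro: 0; S2 reads c2=2 → after 1×micro: 4 ⇒ (c0=-1, c1=0, c2=4)
[Gauss-Seidel] macro 3: S0 reads c0=-1 → after 1×micro: 5; S1 reads c0=5 → after 2×micro: 0; S2 reads c2=4 → after 1×micro: -2 ⇒ (c0=5, c1=0, c2=-2)

first divergence at macro-step: 1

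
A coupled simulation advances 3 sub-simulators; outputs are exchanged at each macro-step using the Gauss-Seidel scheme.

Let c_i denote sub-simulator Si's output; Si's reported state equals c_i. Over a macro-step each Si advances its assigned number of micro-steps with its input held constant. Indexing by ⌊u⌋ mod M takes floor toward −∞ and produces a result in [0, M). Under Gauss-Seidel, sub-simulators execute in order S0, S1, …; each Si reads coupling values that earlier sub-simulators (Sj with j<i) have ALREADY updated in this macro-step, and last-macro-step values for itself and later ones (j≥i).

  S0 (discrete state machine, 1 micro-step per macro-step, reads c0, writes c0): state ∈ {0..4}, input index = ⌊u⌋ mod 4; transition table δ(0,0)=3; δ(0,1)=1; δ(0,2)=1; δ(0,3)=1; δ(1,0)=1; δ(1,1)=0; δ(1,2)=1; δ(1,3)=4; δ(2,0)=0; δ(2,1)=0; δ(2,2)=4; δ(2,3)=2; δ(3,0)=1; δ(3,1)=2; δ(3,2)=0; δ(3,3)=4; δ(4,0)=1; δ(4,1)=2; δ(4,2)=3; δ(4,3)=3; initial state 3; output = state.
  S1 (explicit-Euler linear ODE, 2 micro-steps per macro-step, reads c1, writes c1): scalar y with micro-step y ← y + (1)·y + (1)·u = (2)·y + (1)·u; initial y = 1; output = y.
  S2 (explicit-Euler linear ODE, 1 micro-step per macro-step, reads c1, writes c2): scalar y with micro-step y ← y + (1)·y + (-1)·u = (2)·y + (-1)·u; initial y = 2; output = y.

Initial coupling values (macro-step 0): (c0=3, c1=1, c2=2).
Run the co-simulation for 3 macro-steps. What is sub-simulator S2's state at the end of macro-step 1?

S2 state at macro-step 1 = -3

macro 1: S0 reads c0=3 → after 1×micro: 4; S1 reads c1=1 → after 2×micro: 7; S2 reads c1=7 → after 1×micro: -3 ⇒ (c0=4, c1=7, c2=-3)
macro 2: S0 reads c0=4 → after 1×micro: 1; S1 reads c1=7 → after 2×micro: 49; S2 reads c1=49 → after 1×micro: -55 ⇒ (c0=1, c1=49, c2=-55)
macro 3: S0 reads c0=1 → after 1×micro: 0; S1 reads c1=49 → after 2×micro: 343; S2 reads c1=343 → after 1×micro: -453 ⇒ (c0=0, c1=343, c2=-453)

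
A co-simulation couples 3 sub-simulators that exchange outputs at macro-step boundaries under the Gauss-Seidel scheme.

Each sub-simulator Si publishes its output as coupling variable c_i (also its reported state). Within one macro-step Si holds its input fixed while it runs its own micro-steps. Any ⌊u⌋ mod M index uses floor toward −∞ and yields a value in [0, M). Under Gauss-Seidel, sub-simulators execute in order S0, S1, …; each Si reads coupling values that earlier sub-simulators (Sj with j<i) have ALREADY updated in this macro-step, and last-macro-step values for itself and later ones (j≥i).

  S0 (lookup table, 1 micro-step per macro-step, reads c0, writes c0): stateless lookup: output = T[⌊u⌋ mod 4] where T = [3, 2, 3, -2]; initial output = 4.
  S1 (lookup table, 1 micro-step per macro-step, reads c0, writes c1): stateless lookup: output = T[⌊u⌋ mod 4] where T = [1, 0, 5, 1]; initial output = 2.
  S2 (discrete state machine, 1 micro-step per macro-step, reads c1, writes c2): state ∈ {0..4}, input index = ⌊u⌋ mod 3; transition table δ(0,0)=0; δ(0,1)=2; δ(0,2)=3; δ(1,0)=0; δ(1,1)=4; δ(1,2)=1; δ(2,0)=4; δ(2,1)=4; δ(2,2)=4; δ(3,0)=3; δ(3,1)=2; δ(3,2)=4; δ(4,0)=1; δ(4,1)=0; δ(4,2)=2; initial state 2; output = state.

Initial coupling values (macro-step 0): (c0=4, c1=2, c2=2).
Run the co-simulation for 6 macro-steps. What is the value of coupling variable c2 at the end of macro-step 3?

macro 1: S0 reads c0=4 → after 1×micro: 3; S1 reads c0=3 → after 1×micro: 1; S2 reads c1=1 → after 1×micro: 4 ⇒ (c0=3, c1=1, c2=4)
macro 2: S0 reads c0=3 → after 1×micro: -2; S1 reads c0=-2 → after 1×micro: 5; S2 reads c1=5 → after 1×micro: 2 ⇒ (c0=-2, c1=5, c2=2)
macro 3: S0 reads c0=-2 → after 1×micro: 3; S1 reads c0=3 → after 1×micro: 1; S2 reads c1=1 → after 1×micro: 4 ⇒ (c0=3, c1=1, c2=4)
macro 4: S0 reads c0=3 → after 1×micro: -2; S1 reads c0=-2 → after 1×micro: 5; S2 reads c1=5 → after 1×micro: 2 ⇒ (c0=-2, c1=5, c2=2)
macro 5: S0 reads c0=-2 → after 1×micro: 3; S1 reads c0=3 → after 1×micro: 1; S2 reads c1=1 → after 1×micro: 4 ⇒ (c0=3, c1=1, c2=4)
macro 6: S0 reads c0=3 → after 1×micro: -2; S1 reads c0=-2 → after 1×micro: 5; S2 reads c1=5 → after 1×micro: 2 ⇒ (c0=-2, c1=5, c2=2)

c2 at macro-step 3 = 4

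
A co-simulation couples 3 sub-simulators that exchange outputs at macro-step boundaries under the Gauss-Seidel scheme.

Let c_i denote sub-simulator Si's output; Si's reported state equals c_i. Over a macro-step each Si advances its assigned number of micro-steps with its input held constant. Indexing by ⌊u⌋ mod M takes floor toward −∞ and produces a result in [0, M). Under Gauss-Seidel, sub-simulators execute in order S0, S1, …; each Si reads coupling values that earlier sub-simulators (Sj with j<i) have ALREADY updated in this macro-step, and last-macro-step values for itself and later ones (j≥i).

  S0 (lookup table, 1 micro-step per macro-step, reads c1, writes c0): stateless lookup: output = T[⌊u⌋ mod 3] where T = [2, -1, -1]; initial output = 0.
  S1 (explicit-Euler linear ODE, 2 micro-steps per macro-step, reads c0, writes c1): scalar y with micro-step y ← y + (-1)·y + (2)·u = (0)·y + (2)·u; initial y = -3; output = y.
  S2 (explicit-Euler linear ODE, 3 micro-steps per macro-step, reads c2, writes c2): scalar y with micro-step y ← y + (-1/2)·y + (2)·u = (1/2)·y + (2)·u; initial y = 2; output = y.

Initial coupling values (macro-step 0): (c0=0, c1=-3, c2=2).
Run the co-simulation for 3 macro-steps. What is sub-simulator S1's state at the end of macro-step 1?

S1 state at macro-step 1 = 4

macro 1: S0 reads c1=-3 → after 1×micro: 2; S1 reads c0=2 → after 2×micro: 4; S2 reads c2=2 → after 3×micro: 29/4 ⇒ (c0=2, c1=4, c2=29/4)
macro 2: S0 reads c1=4 → after 1×micro: -1; S1 reads c0=-1 → after 2×micro: -2; S2 reads c2=29/4 → after 3×micro: 841/32 ⇒ (c0=-1, c1=-2, c2=841/32)
macro 3: S0 reads c1=-2 → after 1×micro: -1; S1 reads c0=-1 → after 2×micro: -2; S2 reads c2=841/32 → after 3×micro: 24389/256 ⇒ (c0=-1, c1=-2, c2=24389/256)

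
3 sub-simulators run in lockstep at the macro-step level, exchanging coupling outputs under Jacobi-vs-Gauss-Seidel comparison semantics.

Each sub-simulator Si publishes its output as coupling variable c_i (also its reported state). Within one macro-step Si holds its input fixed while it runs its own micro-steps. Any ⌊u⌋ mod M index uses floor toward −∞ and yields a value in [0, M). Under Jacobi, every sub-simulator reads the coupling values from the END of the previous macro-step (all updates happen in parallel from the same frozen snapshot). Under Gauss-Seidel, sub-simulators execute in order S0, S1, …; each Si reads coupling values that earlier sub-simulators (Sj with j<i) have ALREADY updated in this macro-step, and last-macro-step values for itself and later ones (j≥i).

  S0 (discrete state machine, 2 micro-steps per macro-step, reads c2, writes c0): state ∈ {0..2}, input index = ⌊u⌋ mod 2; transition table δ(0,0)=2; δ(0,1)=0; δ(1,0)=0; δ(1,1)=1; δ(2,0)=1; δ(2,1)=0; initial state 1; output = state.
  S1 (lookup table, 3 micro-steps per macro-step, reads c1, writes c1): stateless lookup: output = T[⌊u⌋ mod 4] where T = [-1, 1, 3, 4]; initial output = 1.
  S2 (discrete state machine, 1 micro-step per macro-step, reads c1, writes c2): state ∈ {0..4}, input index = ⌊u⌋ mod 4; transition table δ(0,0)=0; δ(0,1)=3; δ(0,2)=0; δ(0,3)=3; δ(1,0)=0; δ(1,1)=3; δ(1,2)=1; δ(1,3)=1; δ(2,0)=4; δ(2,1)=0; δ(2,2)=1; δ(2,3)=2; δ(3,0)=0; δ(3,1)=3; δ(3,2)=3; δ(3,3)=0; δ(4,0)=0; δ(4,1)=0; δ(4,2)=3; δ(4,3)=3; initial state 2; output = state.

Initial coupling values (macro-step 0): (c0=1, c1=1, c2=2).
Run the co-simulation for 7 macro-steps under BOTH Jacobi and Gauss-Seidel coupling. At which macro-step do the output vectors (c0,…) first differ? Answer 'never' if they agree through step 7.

[Jacobi] macro 1: S0 reads c2=2 → after 2×micro: 2; S1 reads c1=1 → after 3×micro: 1; S2 reads c1=1 → after 1×micro: 0 ⇒ (c0=2, c1=1, c2=0)
[Jacobi] macro 2: S0 reads c2=0 → after 2×micro: 0; S1 reads c1=1 → after 3×micro: 1; S2 reads c1=1 → after 1×micro: 3 ⇒ (c0=0, c1=1, c2=3)
[Jacobi] macro 3: S0 reads c2=3 → after 2×micro: 0; S1 reads c1=1 → after 3×micro: 1; S2 reads c1=1 → after 1×micro: 3 ⇒ (c0=0, c1=1, c2=3)
[Jacobi] macro 4: S0 reads c2=3 → after 2×micro: 0; S1 reads c1=1 → after 3×micro: 1; S2 reads c1=1 → after 1×micro: 3 ⇒ (c0=0, c1=1, c2=3)
[Jacobi] macro 5: S0 reads c2=3 → after 2×micro: 0; S1 reads c1=1 → after 3×micro: 1; S2 reads c1=1 → after 1×micro: 3 ⇒ (c0=0, c1=1, c2=3)
[Jacobi] macro 6: S0 reads c2=3 → after 2×micro: 0; S1 reads c1=1 → after 3×micro: 1; S2 reads c1=1 → after 1×micro: 3 ⇒ (c0=0, c1=1, c2=3)
[Jacobi] macro 7: S0 reads c2=3 → after 2×micro: 0; S1 reads c1=1 → after 3×micro: 1; S2 reads c1=1 → after 1×micro: 3 ⇒ (c0=0, c1=1, c2=3)
[Gauss-Seidel] macro 1: S0 reads c2=2 → after 2×micro: 2; S1 reads c1=1 → after 3×micro: 1; S2 reads c1=1 → after 1×micro: 0 ⇒ (c0=2, c1=1, c2=0)
[Gauss-Seidel] macro 2: S0 reads c2=0 → after 2×micro: 0; S1 reads c1=1 → after 3×micro: 1; S2 reads c1=1 → after 1×micro: 3 ⇒ (c0=0, c1=1, c2=3)
[Gauss-Seidel] macro 3: S0 reads c2=3 → after 2×micro: 0; S1 reads c1=1 → after 3×micro: 1; S2 reads c1=1 → after 1×micro: 3 ⇒ (c0=0, c1=1, c2=3)
[Gauss-Seidel] macro 4: S0 reads c2=3 → after 2×micro: 0; S1 reads c1=1 → after 3×micro: 1; S2 reads c1=1 → after 1×micro: 3 ⇒ (c0=0, c1=1, c2=3)
[Gauss-Seidel] macro 5: S0 reads c2=3 → after 2×micro: 0; S1 reads c1=1 → after 3×micro: 1; S2 reads c1=1 → after 1×micro: 3 ⇒ (c0=0, c1=1, c2=3)
[Gauss-Seidel] macro 6: S0 reads c2=3 → after 2×micro: 0; S1 reads c1=1 → after 3×micro: 1; S2 reads c1=1 → after 1×micro: 3 ⇒ (c0=0, c1=1, c2=3)
[Gauss-Seidel] macro 7: S0 reads c2=3 → after 2×micro: 0; S1 reads c1=1 → after 3×micro: 1; S2 reads c1=1 → after 1×micro: 3 ⇒ (c0=0, c1=1, c2=3)

first divergence at macro-step: never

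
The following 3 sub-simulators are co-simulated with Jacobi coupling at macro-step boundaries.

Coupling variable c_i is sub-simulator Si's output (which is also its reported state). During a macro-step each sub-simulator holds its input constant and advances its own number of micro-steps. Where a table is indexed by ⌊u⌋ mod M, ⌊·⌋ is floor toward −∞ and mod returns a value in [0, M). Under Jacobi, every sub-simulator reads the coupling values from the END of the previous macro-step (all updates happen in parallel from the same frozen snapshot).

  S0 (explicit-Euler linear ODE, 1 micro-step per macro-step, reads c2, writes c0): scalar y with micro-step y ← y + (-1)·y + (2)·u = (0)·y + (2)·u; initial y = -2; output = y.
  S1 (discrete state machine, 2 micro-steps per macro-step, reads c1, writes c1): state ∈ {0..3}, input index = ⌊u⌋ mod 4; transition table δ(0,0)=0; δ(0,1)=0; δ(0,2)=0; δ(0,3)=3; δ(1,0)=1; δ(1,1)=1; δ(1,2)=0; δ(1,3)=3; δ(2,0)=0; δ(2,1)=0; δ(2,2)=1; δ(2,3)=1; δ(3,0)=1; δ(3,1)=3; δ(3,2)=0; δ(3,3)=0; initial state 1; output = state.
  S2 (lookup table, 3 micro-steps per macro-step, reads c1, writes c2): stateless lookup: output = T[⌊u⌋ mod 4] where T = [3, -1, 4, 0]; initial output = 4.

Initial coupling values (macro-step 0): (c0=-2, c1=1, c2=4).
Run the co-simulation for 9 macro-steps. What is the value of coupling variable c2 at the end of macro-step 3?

macro 1: S0 reads c2=4 → after 1×micro: 8; S1 reads c1=1 → after 2×micro: 1; S2 reads c1=1 → after 3×micro: -1 ⇒ (c0=8, c1=1, c2=-1)
macro 2: S0 reads c2=-1 → after 1×micro: -2; S1 reads c1=1 → after 2×micro: 1; S2 reads c1=1 → after 3×micro: -1 ⇒ (c0=-2, c1=1, c2=-1)
macro 3: S0 reads c2=-1 → after 1×micro: -2; S1 reads c1=1 → after 2×micro: 1; S2 reads c1=1 → after 3×micro: -1 ⇒ (c0=-2, c1=1, c2=-1)
macro 4: S0 reads c2=-1 → after 1×micro: -2; S1 reads c1=1 → after 2×micro: 1; S2 reads c1=1 → after 3×micro: -1 ⇒ (c0=-2, c1=1, c2=-1)
macro 5: S0 reads c2=-1 → after 1×micro: -2; S1 reads c1=1 → after 2×micro: 1; S2 reads c1=1 → after 3×micro: -1 ⇒ (c0=-2, c1=1, c2=-1)
macro 6: S0 reads c2=-1 → after 1×micro: -2; S1 reads c1=1 → after 2×micro: 1; S2 reads c1=1 → after 3×micro: -1 ⇒ (c0=-2, c1=1, c2=-1)
macro 7: S0 reads c2=-1 → after 1×micro: -2; S1 reads c1=1 → after 2×micro: 1; S2 reads c1=1 → after 3×micro: -1 ⇒ (c0=-2, c1=1, c2=-1)
macro 8: S0 reads c2=-1 → after 1×micro: -2; S1 reads c1=1 → after 2×micro: 1; S2 reads c1=1 → after 3×micro: -1 ⇒ (c0=-2, c1=1, c2=-1)
macro 9: S0 reads c2=-1 → after 1×micro: -2; S1 reads c1=1 → after 2×micro: 1; S2 reads c1=1 → after 3×micro: -1 ⇒ (c0=-2, c1=1, c2=-1)

c2 at macro-step 3 = -1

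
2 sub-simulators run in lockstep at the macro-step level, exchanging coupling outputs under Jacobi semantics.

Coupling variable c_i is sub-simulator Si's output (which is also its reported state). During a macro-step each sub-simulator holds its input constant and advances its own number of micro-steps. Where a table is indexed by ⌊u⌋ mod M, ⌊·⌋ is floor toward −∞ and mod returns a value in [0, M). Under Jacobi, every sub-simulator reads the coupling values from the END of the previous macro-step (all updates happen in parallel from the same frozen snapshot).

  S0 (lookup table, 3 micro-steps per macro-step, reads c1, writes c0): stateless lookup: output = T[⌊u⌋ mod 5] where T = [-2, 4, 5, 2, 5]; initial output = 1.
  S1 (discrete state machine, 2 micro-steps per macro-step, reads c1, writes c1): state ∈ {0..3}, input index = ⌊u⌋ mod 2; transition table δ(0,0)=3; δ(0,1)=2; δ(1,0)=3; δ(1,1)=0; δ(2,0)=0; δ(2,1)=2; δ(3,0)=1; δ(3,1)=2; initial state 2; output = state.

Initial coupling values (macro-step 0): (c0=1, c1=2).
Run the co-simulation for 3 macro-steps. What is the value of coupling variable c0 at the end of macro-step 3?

c0 at macro-step 3 = 5

macro 1: S0 reads c1=2 → after 3×micro: 5; S1 reads c1=2 → after 2×micro: 3 ⇒ (c0=5, c1=3)
macro 2: S0 reads c1=3 → after 3×micro: 2; S1 reads c1=3 → after 2×micro: 2 ⇒ (c0=2, c1=2)
macro 3: S0 reads c1=2 → after 3×micro: 5; S1 reads c1=2 → after 2×micro: 3 ⇒ (c0=5, c1=3)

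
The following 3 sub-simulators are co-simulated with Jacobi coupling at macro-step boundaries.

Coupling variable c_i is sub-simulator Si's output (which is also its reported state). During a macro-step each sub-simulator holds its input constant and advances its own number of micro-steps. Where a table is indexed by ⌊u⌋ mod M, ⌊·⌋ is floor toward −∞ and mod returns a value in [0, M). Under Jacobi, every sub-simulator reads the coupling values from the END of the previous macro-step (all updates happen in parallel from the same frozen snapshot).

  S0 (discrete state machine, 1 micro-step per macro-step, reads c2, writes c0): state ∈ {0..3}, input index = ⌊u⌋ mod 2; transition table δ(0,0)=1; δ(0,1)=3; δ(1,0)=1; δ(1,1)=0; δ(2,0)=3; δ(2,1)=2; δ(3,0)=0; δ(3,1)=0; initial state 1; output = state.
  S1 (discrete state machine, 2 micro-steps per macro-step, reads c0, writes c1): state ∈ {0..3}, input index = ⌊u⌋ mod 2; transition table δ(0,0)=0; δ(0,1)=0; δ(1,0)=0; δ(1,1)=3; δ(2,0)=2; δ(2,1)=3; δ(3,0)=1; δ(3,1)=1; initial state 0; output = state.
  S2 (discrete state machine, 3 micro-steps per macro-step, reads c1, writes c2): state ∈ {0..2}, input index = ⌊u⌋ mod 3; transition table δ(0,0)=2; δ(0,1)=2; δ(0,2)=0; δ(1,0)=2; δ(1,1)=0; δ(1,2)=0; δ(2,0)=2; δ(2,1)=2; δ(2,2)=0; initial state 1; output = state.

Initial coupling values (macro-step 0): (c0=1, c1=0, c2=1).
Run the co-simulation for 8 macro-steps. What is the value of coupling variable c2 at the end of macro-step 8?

c2 at macro-step 8 = 2

macro 1: S0 reads c2=1 → after 1×micro: 0; S1 reads c0=1 → after 2×micro: 0; S2 reads c1=0 → after 3×micro: 2 ⇒ (c0=0, c1=0, c2=2)
macro 2: S0 reads c2=2 → after 1×micro: 1; S1 reads c0=0 → after 2×micro: 0; S2 reads c1=0 → after 3×micro: 2 ⇒ (c0=1, c1=0, c2=2)
macro 3: S0 reads c2=2 → after 1×micro: 1; S1 reads c0=1 → after 2×micro: 0; S2 reads c1=0 → after 3×micro: 2 ⇒ (c0=1, c1=0, c2=2)
macro 4: S0 reads c2=2 → after 1×micro: 1; S1 reads c0=1 → after 2×micro: 0; S2 reads c1=0 → after 3×micro: 2 ⇒ (c0=1, c1=0, c2=2)
macro 5: S0 reads c2=2 → after 1×micro: 1; S1 reads c0=1 → after 2×micro: 0; S2 reads c1=0 → after 3×micro: 2 ⇒ (c0=1, c1=0, c2=2)
macro 6: S0 reads c2=2 → after 1×micro: 1; S1 reads c0=1 → after 2×micro: 0; S2 reads c1=0 → after 3×micro: 2 ⇒ (c0=1, c1=0, c2=2)
macro 7: S0 reads c2=2 → after 1×micro: 1; S1 reads c0=1 → after 2×micro: 0; S2 reads c1=0 → after 3×micro: 2 ⇒ (c0=1, c1=0, c2=2)
macro 8: S0 reads c2=2 → after 1×micro: 1; S1 reads c0=1 → after 2×micro: 0; S2 reads c1=0 → after 3×micro: 2 ⇒ (c0=1, c1=0, c2=2)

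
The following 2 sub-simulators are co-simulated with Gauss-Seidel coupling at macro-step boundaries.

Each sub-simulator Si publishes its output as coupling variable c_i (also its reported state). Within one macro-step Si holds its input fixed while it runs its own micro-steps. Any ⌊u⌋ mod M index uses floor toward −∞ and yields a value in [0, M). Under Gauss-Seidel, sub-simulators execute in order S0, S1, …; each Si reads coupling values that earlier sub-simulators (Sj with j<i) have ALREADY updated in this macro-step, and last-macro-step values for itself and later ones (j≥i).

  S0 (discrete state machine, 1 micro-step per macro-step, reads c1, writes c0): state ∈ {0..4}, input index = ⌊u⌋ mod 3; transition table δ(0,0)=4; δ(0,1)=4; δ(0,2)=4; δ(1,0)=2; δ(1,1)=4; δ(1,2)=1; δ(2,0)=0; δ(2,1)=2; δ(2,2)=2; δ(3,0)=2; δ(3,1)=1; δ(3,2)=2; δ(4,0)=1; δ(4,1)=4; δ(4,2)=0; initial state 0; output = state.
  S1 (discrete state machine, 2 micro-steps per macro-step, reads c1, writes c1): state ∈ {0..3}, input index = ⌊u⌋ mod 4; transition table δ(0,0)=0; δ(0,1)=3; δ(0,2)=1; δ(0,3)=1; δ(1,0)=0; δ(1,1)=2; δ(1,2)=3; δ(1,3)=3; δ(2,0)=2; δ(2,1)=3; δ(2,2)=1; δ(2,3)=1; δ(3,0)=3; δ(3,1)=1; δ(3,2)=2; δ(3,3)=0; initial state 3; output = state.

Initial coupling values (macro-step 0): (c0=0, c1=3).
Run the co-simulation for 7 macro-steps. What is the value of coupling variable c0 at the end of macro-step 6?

c0 at macro-step 6 = 4

macro 1: S0 reads c1=3 → after 1×micro: 4; S1 reads c1=3 → after 2×micro: 1 ⇒ (c0=4, c1=1)
macro 2: S0 reads c1=1 → after 1×micro: 4; S1 reads c1=1 → after 2×micro: 3 ⇒ (c0=4, c1=3)
macro 3: S0 reads c1=3 → after 1×micro: 1; S1 reads c1=3 → after 2×micro: 1 ⇒ (c0=1, c1=1)
macro 4: S0 reads c1=1 → after 1×micro: 4; S1 reads c1=1 → after 2×micro: 3 ⇒ (c0=4, c1=3)
macro 5: S0 reads c1=3 → after 1×micro: 1; S1 reads c1=3 → after 2×micro: 1 ⇒ (c0=1, c1=1)
macro 6: S0 reads c1=1 → after 1×micro: 4; S1 reads c1=1 → after 2×micro: 3 ⇒ (c0=4, c1=3)
macro 7: S0 reads c1=3 → after 1×micro: 1; S1 reads c1=3 → after 2×micro: 1 ⇒ (c0=1, c1=1)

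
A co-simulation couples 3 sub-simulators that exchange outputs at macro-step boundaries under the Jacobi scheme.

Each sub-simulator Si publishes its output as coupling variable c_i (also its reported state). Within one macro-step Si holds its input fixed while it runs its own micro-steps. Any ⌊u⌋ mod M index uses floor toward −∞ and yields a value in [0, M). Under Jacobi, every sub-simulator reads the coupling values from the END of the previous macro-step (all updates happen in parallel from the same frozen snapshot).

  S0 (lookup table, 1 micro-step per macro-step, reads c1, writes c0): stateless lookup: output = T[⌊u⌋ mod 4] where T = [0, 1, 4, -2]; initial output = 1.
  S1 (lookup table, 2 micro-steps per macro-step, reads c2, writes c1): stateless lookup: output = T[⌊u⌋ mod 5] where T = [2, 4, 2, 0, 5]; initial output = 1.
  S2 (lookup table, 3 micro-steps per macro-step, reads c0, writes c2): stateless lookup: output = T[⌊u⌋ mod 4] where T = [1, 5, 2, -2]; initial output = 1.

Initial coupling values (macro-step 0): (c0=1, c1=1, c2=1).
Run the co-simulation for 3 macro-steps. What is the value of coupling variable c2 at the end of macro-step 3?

c2 at macro-step 3 = 1

macro 1: S0 reads c1=1 → after 1×micro: 1; S1 reads c2=1 → after 2×micro: 4; S2 reads c0=1 → after 3×micro: 5 ⇒ (c0=1, c1=4, c2=5)
macro 2: S0 reads c1=4 → after 1×micro: 0; S1 reads c2=5 → after 2×micro: 2; S2 reads c0=1 → after 3×micro: 5 ⇒ (c0=0, c1=2, c2=5)
macro 3: S0 reads c1=2 → after 1×micro: 4; S1 reads c2=5 → after 2×micro: 2; S2 reads c0=0 → after 3×micro: 1 ⇒ (c0=4, c1=2, c2=1)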